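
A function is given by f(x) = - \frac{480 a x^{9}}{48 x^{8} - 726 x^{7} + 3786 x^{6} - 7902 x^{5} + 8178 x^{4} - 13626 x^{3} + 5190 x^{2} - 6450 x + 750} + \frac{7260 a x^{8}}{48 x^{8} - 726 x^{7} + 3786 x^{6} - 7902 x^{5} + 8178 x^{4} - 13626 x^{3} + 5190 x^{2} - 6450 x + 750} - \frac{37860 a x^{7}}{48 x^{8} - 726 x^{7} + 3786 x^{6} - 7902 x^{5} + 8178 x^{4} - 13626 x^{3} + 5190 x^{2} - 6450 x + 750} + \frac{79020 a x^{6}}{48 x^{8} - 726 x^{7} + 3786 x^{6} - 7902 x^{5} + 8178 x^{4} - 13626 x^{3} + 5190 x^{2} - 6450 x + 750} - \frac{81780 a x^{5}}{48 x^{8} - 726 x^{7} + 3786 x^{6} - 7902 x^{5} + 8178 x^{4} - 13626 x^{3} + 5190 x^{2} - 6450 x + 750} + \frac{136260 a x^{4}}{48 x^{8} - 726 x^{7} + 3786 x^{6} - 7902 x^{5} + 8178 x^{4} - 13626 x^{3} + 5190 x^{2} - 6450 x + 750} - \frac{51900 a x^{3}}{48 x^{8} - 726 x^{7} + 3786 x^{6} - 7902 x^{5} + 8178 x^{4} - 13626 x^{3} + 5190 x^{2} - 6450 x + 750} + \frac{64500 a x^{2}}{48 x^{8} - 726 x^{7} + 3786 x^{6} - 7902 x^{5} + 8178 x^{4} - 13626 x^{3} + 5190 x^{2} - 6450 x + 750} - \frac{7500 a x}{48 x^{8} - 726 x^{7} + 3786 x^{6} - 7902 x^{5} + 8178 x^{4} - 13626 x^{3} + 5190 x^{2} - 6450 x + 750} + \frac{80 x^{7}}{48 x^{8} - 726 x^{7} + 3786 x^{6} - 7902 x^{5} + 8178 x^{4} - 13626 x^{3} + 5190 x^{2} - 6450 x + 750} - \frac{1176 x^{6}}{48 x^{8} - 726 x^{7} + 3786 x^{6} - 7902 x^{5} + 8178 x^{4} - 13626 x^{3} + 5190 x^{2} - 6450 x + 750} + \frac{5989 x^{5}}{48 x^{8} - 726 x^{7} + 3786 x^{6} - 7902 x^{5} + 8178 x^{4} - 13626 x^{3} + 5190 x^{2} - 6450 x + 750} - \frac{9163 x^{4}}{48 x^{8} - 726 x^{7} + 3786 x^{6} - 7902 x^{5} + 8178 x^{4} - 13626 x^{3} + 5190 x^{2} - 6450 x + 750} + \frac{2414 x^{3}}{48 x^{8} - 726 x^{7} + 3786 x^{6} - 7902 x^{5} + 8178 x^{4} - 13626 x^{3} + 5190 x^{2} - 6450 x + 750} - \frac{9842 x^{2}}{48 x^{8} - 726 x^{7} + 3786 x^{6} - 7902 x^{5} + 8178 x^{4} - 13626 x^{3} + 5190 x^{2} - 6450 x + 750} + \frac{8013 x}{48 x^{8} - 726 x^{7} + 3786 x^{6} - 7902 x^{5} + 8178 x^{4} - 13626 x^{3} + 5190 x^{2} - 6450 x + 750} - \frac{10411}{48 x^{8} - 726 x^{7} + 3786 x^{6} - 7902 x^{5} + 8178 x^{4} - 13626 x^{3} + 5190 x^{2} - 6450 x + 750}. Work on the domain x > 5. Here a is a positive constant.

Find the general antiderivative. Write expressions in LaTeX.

F(x) = - 5 a x^{2} + \frac{2 - x}{2 x^{2} + 2} + \frac{5 \log{\left(4 x - \frac{1}{2} \right)}}{3} - \frac{3}{\left(x - 5\right)^{2}} + C

The integrand splits into summands that can be handled one at a time.
Check: d/dx[- 5 a x^{2} + \frac{2 - x}{2 x^{2} + 2} + \frac{5 \log{\left(4 x - \frac{1}{2} \right)}}{3} - \frac{3}{\left(x - 5\right)^{2}}] = \frac{- 480 a x^{9} + 7260 a x^{8} - 37860 a x^{7} + 79020 a x^{6} - 81780 a x^{5} + 136260 a x^{4} - 51900 a x^{3} + 64500 a x^{2} - 7500 a x + 80 x^{7} - 1176 x^{6} + 5989 x^{5} - 9163 x^{4} + 2414 x^{3} - 9842 x^{2} + 8013 x - 10411}{48 x^{8} - 726 x^{7} + 3786 x^{6} - 7902 x^{5} + 8178 x^{4} - 13626 x^{3} + 5190 x^{2} - 6450 x + 750}, which equals f(x).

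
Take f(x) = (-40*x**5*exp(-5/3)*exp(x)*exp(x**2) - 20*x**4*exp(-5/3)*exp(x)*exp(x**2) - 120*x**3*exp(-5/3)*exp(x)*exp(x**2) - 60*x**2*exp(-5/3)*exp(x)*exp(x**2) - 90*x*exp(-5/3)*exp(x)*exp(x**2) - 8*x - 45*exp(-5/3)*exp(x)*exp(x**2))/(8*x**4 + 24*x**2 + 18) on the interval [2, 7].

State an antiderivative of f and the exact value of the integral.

A candidate is checked by its d/dx: the result must match f(x).
F(x) = -5*exp(x**2 + x - 5/3)/2 + 1/(2*x**2 + 3) is an antiderivative of f.
Check: d/dx[-5*exp(x**2 + x - 5/3)/2 + 1/(2*x**2 + 3)] = (-40*x**5*exp(-5/3)*exp(x)*exp(x**2) - 20*x**4*exp(-5/3)*exp(x)*exp(x**2) - 120*x**3*exp(-5/3)*exp(x)*exp(x**2) - 60*x**2*exp(-5/3)*exp(x)*exp(x**2) - 90*x*exp(-5/3)*exp(x)*exp(x**2) - 8*x - 45*exp(-5/3)*exp(x)*exp(x**2))/(8*x**4 + 24*x**2 + 18) = f(x).
F(7) = 1/101 - 5*exp(163/3)/2; F(2) = 1/11 - 5*exp(13/3)/2.
Integral = F(7) - F(2) = -5*exp(163/3)/2 - 90/1111 + 5*exp(13/3)/2.

Antiderivative: F(x) = -5*exp(x**2 + x - 5/3)/2 + 1/(2*x**2 + 3); value = -5*exp(163/3)/2 - 90/1111 + 5*exp(13/3)/2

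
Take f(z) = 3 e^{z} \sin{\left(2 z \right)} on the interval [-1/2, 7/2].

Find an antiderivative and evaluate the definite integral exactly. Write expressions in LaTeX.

Antiderivative: F(z) = - \frac{3 \left(- \sin{\left(2 z \right)} + 2 \cos{\left(2 z \right)}\right) e^{z}}{5}; value = - \frac{6 e^{\frac{7}{2}} \cos{\left(7 \right)}}{5} + \frac{3 \sin{\left(1 \right)}}{5 e^{\frac{1}{2}}} + \frac{6 \cos{\left(1 \right)}}{5 e^{\frac{1}{2}}} + \frac{3 e^{\frac{7}{2}} \sin{\left(7 \right)}}{5}

Any candidate F(z) must reproduce f(z) exactly when differentiated.
F(z) = - \frac{3 \left(- \sin{\left(2 z \right)} + 2 \cos{\left(2 z \right)}\right) e^{z}}{5} is an antiderivative of f.
Check: d/dz[- \frac{3 \left(- \sin{\left(2 z \right)} + 2 \cos{\left(2 z \right)}\right) e^{z}}{5}] = 3 e^{z} \sin{\left(2 z \right)} = f(z).
F(7/2) = - \frac{6 e^{\frac{7}{2}} \cos{\left(7 \right)}}{5} + \frac{3 e^{\frac{7}{2}} \sin{\left(7 \right)}}{5}; F(-1/2) = - \frac{6 \cos{\left(1 \right)}}{5 e^{\frac{1}{2}}} - \frac{3 \sin{\left(1 \right)}}{5 e^{\frac{1}{2}}}.
Integral = F(7/2) - F(-1/2) = - \frac{6 e^{\frac{7}{2}} \cos{\left(7 \right)}}{5} + \frac{3 \sin{\left(1 \right)}}{5 e^{\frac{1}{2}}} + \frac{6 \cos{\left(1 \right)}}{5 e^{\frac{1}{2}}} + \frac{3 e^{\frac{7}{2}} \sin{\left(7 \right)}}{5}.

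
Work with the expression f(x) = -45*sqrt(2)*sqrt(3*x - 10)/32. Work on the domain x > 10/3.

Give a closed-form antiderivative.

Whatever form F(x) takes, F'(x) = f(x) is non-negotiable.
Check: d/dx[sqrt(2)*(-15*x*sqrt(3*x - 10) + 50*sqrt(3*x - 10))/16] = (-135*sqrt(2)*x + 450*sqrt(2))/(32*sqrt(3*x - 10)), which equals f(x).

An antiderivative is F(x) = sqrt(2)*(-15*x*sqrt(3*x - 10) + 50*sqrt(3*x - 10))/16.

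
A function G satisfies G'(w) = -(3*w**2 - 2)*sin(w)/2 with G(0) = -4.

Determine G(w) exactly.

A candidate passes only if d/dw[G] lands on the given G'(w) exactly.
A general antiderivative is 3*w**2*cos(w)/2 - 3*w*sin(w) - 4*cos(w) + C.
The condition gives C = -4 - (-4) = 0.
So G(w) = 3*w**2*cos(w)/2 - 3*w*sin(w) - 4*cos(w).
Check: d/dw[3*w**2*cos(w)/2 - 3*w*sin(w) - 4*cos(w)] = -3*w**2*sin(w)/2 + sin(w), which equals G'(w).

G(w) = 3*w**2*cos(w)/2 - 3*w*sin(w) - 4*cos(w)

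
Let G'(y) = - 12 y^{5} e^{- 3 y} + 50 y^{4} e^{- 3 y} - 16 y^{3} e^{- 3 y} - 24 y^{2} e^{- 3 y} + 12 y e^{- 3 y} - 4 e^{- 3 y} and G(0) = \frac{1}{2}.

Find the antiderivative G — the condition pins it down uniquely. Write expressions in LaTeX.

Recognize the product-rule pattern: G'(y) = u'v + uv' with u = 4 y^{5} - 10 y^{4} - 8 y^{3} - 4 y, v = e^{- 3 y}, so integration by parts undoes it.
A general antiderivative is - 4 \left(- y^{5} + \frac{5 y^{4}}{2} + 2 y^{3} + y\right) e^{- 3 y} + C.
The condition gives C = \frac{1}{2} - (0) = \frac{1}{2}.
So G(y) = 4 y^{5} e^{- 3 y} - 10 y^{4} e^{- 3 y} - 8 y^{3} e^{- 3 y} - 4 y e^{- 3 y} + \frac{1}{2}.
Check: d/dy[4 y^{5} e^{- 3 y} - 10 y^{4} e^{- 3 y} - 8 y^{3} e^{- 3 y} - 4 y e^{- 3 y} + \frac{1}{2}] = \left(- 12 y^{5} + 50 y^{4} - 16 y^{3} - 24 y^{2} + 12 y - 4\right) e^{- 3 y}, which equals G'(y).

G(y) = 4 y^{5} e^{- 3 y} - 10 y^{4} e^{- 3 y} - 8 y^{3} e^{- 3 y} - 4 y e^{- 3 y} + \frac{1}{2}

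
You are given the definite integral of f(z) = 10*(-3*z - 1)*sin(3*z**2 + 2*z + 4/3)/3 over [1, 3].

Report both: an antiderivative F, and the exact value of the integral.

Antiderivative: F(z) = 5*cos(3*z**2 + 2*z + 4/3)/3; value = -5*cos(19/3)/3 + 5*cos(103/3)/3

f matches the chain-rule pattern g'(h)*h' with inner function h(z) = 3*z**2 + 2*z + 4/3; substituting u = h(z) collapses the integral.
F(z) = 5*cos(3*z**2 + 2*z + 4/3)/3 is an antiderivative of f.
Check: d/dz[5*cos(3*z**2 + 2*z + 4/3)/3] = -10*z*sin(3*z**2 + 2*z + 4/3) - 10*sin(3*z**2 + 2*z + 4/3)/3, which equals f(z).
F(3) = 5*cos(103/3)/3; F(1) = 5*cos(19/3)/3.
Integral = F(3) - F(1) = -5*cos(19/3)/3 + 5*cos(103/3)/3.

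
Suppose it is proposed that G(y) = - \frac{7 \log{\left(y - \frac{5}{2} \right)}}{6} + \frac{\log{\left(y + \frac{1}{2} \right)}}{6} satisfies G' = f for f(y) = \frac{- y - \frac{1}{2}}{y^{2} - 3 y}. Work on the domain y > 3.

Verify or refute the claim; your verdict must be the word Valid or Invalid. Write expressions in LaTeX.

d/dy[G] = \frac{- 4 y - 4}{4 y^{2} - 8 y - 5}
d/dy[G] - f(y) = \frac{4 y^{2} + 6 y - 5}{8 y^{4} - 40 y^{3} + 38 y^{2} + 30 y} != 0.

Invalid: d/dy[G] - f = \frac{4 y^{2} + 6 y - 5}{8 y^{4} - 40 y^{3} + 38 y^{2} + 30 y}, which is not 0.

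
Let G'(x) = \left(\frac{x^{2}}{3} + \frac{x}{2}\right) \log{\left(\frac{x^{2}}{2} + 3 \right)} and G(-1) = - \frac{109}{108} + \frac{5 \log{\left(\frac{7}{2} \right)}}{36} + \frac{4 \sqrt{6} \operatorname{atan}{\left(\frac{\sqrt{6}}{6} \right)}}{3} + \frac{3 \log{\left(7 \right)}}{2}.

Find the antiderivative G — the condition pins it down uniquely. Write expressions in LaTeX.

G(x) = \frac{x^{3} \log{\left(\frac{x^{2}}{2} + 3 \right)}}{9} - \frac{2 x^{3}}{27} + \frac{x^{2} \log{\left(\frac{x^{2}}{2} + 3 \right)}}{4} - \frac{x^{2}}{4} + \frac{4 x}{3} + \frac{3 \log{\left(x^{2} + 6 \right)}}{2} - \frac{4 \sqrt{6} \operatorname{atan}{\left(\frac{\sqrt{6} x}{6} \right)}}{3} + \frac{1}{2}

Check a candidate G(x) by differentiating: d/dx[G] must match the given G'(x).
A general antiderivative is - \frac{2 x^{3}}{27} - \frac{x^{2}}{4} + \frac{4 x}{3} + \left(\frac{x^{3}}{9} + \frac{x^{2}}{4}\right) \log{\left(\frac{x^{2}}{2} + 3 \right)} + \frac{3 \log{\left(x^{2} + 6 \right)}}{2} - \frac{4 \sqrt{6} \operatorname{atan}{\left(\frac{\sqrt{6} x}{6} \right)}}{3} + C.
The condition gives C = - \frac{109}{108} + \frac{5 \log{\left(\frac{7}{2} \right)}}{36} + \frac{4 \sqrt{6} \operatorname{atan}{\left(\frac{\sqrt{6}}{6} \right)}}{3} + \frac{3 \log{\left(7 \right)}}{2} - (- \frac{163}{108} + \frac{5 \log{\left(\frac{7}{2} \right)}}{36} + \frac{4 \sqrt{6} \operatorname{atan}{\left(\frac{\sqrt{6}}{6} \right)}}{3} + \frac{3 \log{\left(7 \right)}}{2}) = \frac{1}{2}.
So G(x) = \frac{x^{3} \log{\left(\frac{x^{2}}{2} + 3 \right)}}{9} - \frac{2 x^{3}}{27} + \frac{x^{2} \log{\left(\frac{x^{2}}{2} + 3 \right)}}{4} - \frac{x^{2}}{4} + \frac{4 x}{3} + \frac{3 \log{\left(x^{2} + 6 \right)}}{2} - \frac{4 \sqrt{6} \operatorname{atan}{\left(\frac{\sqrt{6} x}{6} \right)}}{3} + \frac{1}{2}.
Check: d/dx[\frac{x^{3} \log{\left(\frac{x^{2}}{2} + 3 \right)}}{9} - \frac{2 x^{3}}{27} + \frac{x^{2} \log{\left(\frac{x^{2}}{2} + 3 \right)}}{4} - \frac{x^{2}}{4} + \frac{4 x}{3} + \frac{3 \log{\left(x^{2} + 6 \right)}}{2} - \frac{4 \sqrt{6} \operatorname{atan}{\left(\frac{\sqrt{6} x}{6} \right)}}{3} + \frac{1}{2}] = \frac{x^{2} \log{\left(\frac{x^{2}}{2} + 3 \right)}}{3} + \frac{x \log{\left(\frac{x^{2}}{2} + 3 \right)}}{2}, which equals G'(x).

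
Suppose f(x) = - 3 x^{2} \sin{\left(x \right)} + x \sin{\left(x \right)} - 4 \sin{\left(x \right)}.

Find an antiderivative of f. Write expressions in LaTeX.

An antiderivative is F(x) = 3 x^{2} \cos{\left(x \right)} - 6 x \sin{\left(x \right)} - x \cos{\left(x \right)} + \sin{\left(x \right)} - 2 \cos{\left(x \right)}.

Integrate term by term and add the pieces.
Check: d/dx[3 x^{2} \cos{\left(x \right)} - 6 x \sin{\left(x \right)} - x \cos{\left(x \right)} + \sin{\left(x \right)} - 2 \cos{\left(x \right)}] = - 3 x^{2} \sin{\left(x \right)} + x \sin{\left(x \right)} - 4 \sin{\left(x \right)} = f(x).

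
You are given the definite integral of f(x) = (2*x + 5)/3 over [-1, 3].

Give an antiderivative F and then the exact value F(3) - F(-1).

Antiderivative: F(x) = x**2/3 + 5*x/3; value = 28/3

Differentiate the proposed F(x) back; it has to land on f(x) exactly.
F(x) = x**2/3 + 5*x/3 is an antiderivative of f.
Check: d/dx[x**2/3 + 5*x/3] = 2*x/3 + 5/3, which equals f(x).
F(3) = 8; F(-1) = -4/3.
Integral = F(3) - F(-1) = 28/3.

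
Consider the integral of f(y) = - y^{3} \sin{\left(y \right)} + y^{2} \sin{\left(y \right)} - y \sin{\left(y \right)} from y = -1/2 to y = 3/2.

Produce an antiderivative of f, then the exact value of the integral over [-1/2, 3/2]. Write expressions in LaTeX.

Antiderivative: F(y) = y^{3} \cos{\left(y \right)} - 3 y^{2} \sin{\left(y \right)} - y^{2} \cos{\left(y \right)} + 2 y \sin{\left(y \right)} - 5 y \cos{\left(y \right)} + 5 \sin{\left(y \right)} + 2 \cos{\left(y \right)}; value = - \frac{33 \cos{\left(\frac{1}{2} \right)}}{8} - \frac{35 \cos{\left(\frac{3}{2} \right)}}{8} + \frac{5 \sin{\left(\frac{3}{2} \right)}}{4} + \frac{13 \sin{\left(\frac{1}{2} \right)}}{4}

The integrand splits into summands that can be handled one at a time.
F(y) = y^{3} \cos{\left(y \right)} - 3 y^{2} \sin{\left(y \right)} - y^{2} \cos{\left(y \right)} + 2 y \sin{\left(y \right)} - 5 y \cos{\left(y \right)} + 5 \sin{\left(y \right)} + 2 \cos{\left(y \right)} is an antiderivative of f.
Check: d/dy[y^{3} \cos{\left(y \right)} - 3 y^{2} \sin{\left(y \right)} - y^{2} \cos{\left(y \right)} + 2 y \sin{\left(y \right)} - 5 y \cos{\left(y \right)} + 5 \sin{\left(y \right)} + 2 \cos{\left(y \right)}] = - y^{3} \sin{\left(y \right)} + y^{2} \sin{\left(y \right)} - y \sin{\left(y \right)} = f(y).
F(3/2) = - \frac{35 \cos{\left(\frac{3}{2} \right)}}{8} + \frac{5 \sin{\left(\frac{3}{2} \right)}}{4}; F(-1/2) = - \frac{13 \sin{\left(\frac{1}{2} \right)}}{4} + \frac{33 \cos{\left(\frac{1}{2} \right)}}{8}.
Integral = F(3/2) - F(-1/2) = - \frac{33 \cos{\left(\frac{1}{2} \right)}}{8} - \frac{35 \cos{\left(\frac{3}{2} \right)}}{8} + \frac{5 \sin{\left(\frac{3}{2} \right)}}{4} + \frac{13 \sin{\left(\frac{1}{2} \right)}}{4}.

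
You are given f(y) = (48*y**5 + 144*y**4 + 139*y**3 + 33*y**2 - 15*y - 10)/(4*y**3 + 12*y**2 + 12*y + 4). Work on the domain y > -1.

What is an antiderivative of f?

Check any antiderivative F(y) by computing F'(y) and comparing it with f(y).
Check: d/dy[(32*y**5 + 64*y**4 + 22*y**3 - 20*y**2 - 10*y + 5)/(8*(y + 1)**2)] = (48*y**5 + 144*y**4 + 139*y**3 + 33*y**2 - 15*y - 10)/(4*y**3 + 12*y**2 + 12*y + 4) = f(y).

An antiderivative is F(y) = (32*y**5 + 64*y**4 + 22*y**3 - 20*y**2 - 10*y + 5)/(8*(y + 1)**2).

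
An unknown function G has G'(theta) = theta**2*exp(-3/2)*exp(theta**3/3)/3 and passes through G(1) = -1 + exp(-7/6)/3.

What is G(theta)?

G'(theta) matches the chain-rule pattern g'(h)*h' with inner function h(theta) = theta**3/3 - 3/2; substituting u = h(theta) collapses the integral.
A general antiderivative is exp(theta**3/3 - 3/2)/3 + C.
The condition gives C = -1 + exp(-7/6)/3 - (exp(-7/6)/3) = -1.
So G(theta) = exp(-3/2)*exp(theta**3/3)/3 - 1.
Check: d/dtheta[exp(-3/2)*exp(theta**3/3)/3 - 1] = theta**2*exp(-3/2)*exp(theta**3/3)/3 = G'(theta).

G(theta) = exp(-3/2)*exp(theta**3/3)/3 - 1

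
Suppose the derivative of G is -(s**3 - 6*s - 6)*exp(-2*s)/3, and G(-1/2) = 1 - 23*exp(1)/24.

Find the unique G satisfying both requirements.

G(s) = (4*s**3 + 6*s**2 - 18*s + 24*exp(2*s) - 33)*exp(-2*s)/24

G'(s) has the shape u'v + uv' for u = s**3/6 + s**2/4 - 3*s/4 - 11/8 and v = exp(-2*s) — it is the derivative of the product u*v.
A general antiderivative is (4*s**3 + 6*s**2 - 18*s - 33)*exp(-2*s)/24 + C.
The condition gives C = 1 - 23*exp(1)/24 - (-23*exp(1)/24) = 1.
So G(s) = (4*s**3 + 6*s**2 - 18*s + 24*exp(2*s) - 33)*exp(-2*s)/24.
Check: d/ds[(4*s**3 + 6*s**2 - 18*s + 24*exp(2*s) - 33)*exp(-2*s)/24] = (-s**3 + 6*s + 6)*exp(-2*s)/3, which equals G'(s).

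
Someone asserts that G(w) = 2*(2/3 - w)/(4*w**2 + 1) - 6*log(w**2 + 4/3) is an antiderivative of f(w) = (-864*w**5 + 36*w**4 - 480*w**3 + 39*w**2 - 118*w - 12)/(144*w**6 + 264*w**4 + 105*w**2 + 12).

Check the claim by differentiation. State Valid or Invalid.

Invalid: d/dw[G] - f = (-864*w**5 + 36*w**4 - 480*w**3 + 39*w**2 - 118*w - 12)/(144*w**6 + 264*w**4 + 105*w**2 + 12), which is not 0.

d/dw[G] = (-1728*w**5 + 72*w**4 - 960*w**3 + 78*w**2 - 236*w - 24)/(144*w**6 + 264*w**4 + 105*w**2 + 12)
d/dw[G] - f(w) = (-864*w**5 + 36*w**4 - 480*w**3 + 39*w**2 - 118*w - 12)/(144*w**6 + 264*w**4 + 105*w**2 + 12) != 0.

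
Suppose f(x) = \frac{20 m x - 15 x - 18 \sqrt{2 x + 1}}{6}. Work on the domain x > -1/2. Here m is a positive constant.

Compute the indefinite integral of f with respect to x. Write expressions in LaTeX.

A first test for any F(x): its x-derivative must equal f(x) identically.
Check: d/dx[\frac{5 m x^{2}}{3} - \frac{5 x^{2}}{4} - 2 x \sqrt{2 x + 1} - \sqrt{2 x + 1}] = \frac{20 m x \sqrt{2 x + 1} - 15 x \sqrt{2 x + 1} - 36 x - 18}{6 \sqrt{2 x + 1}}, which equals f(x).

F(x) = \frac{5 m x^{2}}{3} - \frac{5 x^{2}}{4} - 2 x \sqrt{2 x + 1} - \sqrt{2 x + 1} + C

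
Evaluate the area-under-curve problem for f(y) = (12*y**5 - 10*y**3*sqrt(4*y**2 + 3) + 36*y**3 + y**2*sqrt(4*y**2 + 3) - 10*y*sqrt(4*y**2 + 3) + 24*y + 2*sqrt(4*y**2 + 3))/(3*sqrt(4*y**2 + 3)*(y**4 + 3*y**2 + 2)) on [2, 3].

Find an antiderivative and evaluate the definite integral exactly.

Antiderivative: F(y) = sqrt(4*y**2 + 3) - 5*log(y**2 + 2)/3 + atan(y)/3; value = -sqrt(19) - 5*log(11)/3 - atan(2)/3 + atan(3)/3 + 5*log(6)/3 + sqrt(39)

Check any antiderivative F(y) by computing F'(y) and comparing it with f(y).
F(y) = sqrt(4*y**2 + 3) - 5*log(y**2 + 2)/3 + atan(y)/3 is an antiderivative of f.
Check: d/dy[sqrt(4*y**2 + 3) - 5*log(y**2 + 2)/3 + atan(y)/3] = (12*y**5 - 10*y**3*sqrt(4*y**2 + 3) + 36*y**3 + y**2*sqrt(4*y**2 + 3) - 10*y*sqrt(4*y**2 + 3) + 24*y + 2*sqrt(4*y**2 + 3))/(3*y**4*sqrt(4*y**2 + 3) + 9*y**2*sqrt(4*y**2 + 3) + 6*sqrt(4*y**2 + 3)), which equals f(y).
F(3) = -5*log(11)/3 + atan(3)/3 + sqrt(39); F(2) = -5*log(6)/3 + atan(2)/3 + sqrt(19).
Integral = F(3) - F(2) = -sqrt(19) - 5*log(11)/3 - atan(2)/3 + atan(3)/3 + 5*log(6)/3 + sqrt(39).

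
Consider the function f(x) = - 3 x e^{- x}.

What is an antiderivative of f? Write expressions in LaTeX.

An antiderivative is F(x) = 3 \left(x + 1\right) e^{- x}.

f has the shape u'v + uv' for u = 3 x + 3 and v = e^{- x} — it is the derivative of the product u*v.
Check: d/dx[3 \left(x + 1\right) e^{- x}] = - 3 x e^{- x} = f(x).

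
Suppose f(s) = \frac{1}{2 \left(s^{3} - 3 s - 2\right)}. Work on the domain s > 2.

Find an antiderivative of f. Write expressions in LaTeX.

Factor the denominator (2 \left(s - 2\right) \left(s + 1\right)^{2}) and decompose: f = - \frac{1}{18 \left(s + 1\right)} - \frac{1}{6 \left(s + 1\right)^{2}} + \frac{1}{18 \left(s - 2\right)}; each piece integrates to a log, atan, or power term.
Check: d/ds[\frac{\left(s + 1\right) \log{\left(s - 2 \right)} - \left(s + 1\right) \log{\left(s + 1 \right)} + 3}{18 \left(s + 1\right)}] = \frac{1}{2 s^{3} - 6 s - 4}, which equals f(s).

An antiderivative is F(s) = \frac{\left(s + 1\right) \log{\left(s - 2 \right)} - \left(s + 1\right) \log{\left(s + 1 \right)} + 3}{18 \left(s + 1\right)}.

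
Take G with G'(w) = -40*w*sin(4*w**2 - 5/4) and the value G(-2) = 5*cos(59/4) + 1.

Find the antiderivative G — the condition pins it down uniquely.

G'(w) matches the chain-rule pattern g'(h)*h' with inner function h(w) = 4*w**2 - 5/4; substituting u = h(w) collapses the integral.
A general antiderivative is 5*cos(4*w**2 - 5/4) + C.
The condition gives C = 5*cos(59/4) + 1 - (5*cos(59/4)) = 1.
So G(w) = 5*cos(4*w**2 - 5/4) + 1.
Check: d/dw[5*cos(4*w**2 - 5/4) + 1] = -40*w*sin(4*w**2 - 5/4) = G'(w).

G(w) = 5*cos(4*w**2 - 5/4) + 1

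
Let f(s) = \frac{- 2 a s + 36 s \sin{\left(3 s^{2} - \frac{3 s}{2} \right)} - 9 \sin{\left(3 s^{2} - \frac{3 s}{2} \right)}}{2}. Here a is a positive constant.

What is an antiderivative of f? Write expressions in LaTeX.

Any candidate F(s) must reproduce f(s) exactly when differentiated.
Check: d/ds[- \frac{a s^{2} + 6 \cos{\left(3 s^{2} - \frac{3 s}{2} \right)}}{2}] = - a s + 18 s \sin{\left(3 s^{2} - \frac{3 s}{2} \right)} - \frac{9 \sin{\left(3 s^{2} - \frac{3 s}{2} \right)}}{2}, which equals f(s).

An antiderivative is F(s) = - \frac{a s^{2} + 6 \cos{\left(3 s^{2} - \frac{3 s}{2} \right)}}{2}.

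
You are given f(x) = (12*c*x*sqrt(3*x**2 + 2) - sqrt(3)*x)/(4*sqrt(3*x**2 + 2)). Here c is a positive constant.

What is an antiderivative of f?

An antiderivative is F(x) = 3*c*x**2/2 - sqrt(x**2 + 2/3)/4.

Differentiate the proposed F(x) back; it has to land on f(x) exactly.
Check: d/dx[3*c*x**2/2 - sqrt(x**2 + 2/3)/4] = (12*c*x*sqrt(3*x**2 + 2) - sqrt(3)*x)/(4*sqrt(3*x**2 + 2)) = f(x).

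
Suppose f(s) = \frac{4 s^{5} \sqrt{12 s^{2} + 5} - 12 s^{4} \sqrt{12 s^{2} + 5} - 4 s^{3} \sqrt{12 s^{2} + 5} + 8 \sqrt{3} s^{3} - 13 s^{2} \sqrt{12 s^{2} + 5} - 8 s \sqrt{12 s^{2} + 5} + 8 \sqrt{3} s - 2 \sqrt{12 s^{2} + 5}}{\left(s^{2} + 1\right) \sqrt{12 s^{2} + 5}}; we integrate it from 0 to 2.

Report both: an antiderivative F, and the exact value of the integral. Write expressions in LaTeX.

Antiderivative: F(s) = s^{4} - 4 s^{3} - 4 s^{2} - s + 2 \sqrt{4 s^{2} + \frac{5}{3}} - \operatorname{atan}{\left(s \right)}; value = -34 - \frac{2 \sqrt{15}}{3} - \operatorname{atan}{\left(2 \right)} + \frac{2 \sqrt{159}}{3}

Since d/ds undoes antidifferentiation here, F'(s) = f(s) is required of F(s).
F(s) = s^{4} - 4 s^{3} - 4 s^{2} - s + 2 \sqrt{4 s^{2} + \frac{5}{3}} - \operatorname{atan}{\left(s \right)} is an antiderivative of f.
Check: d/ds[s^{4} - 4 s^{3} - 4 s^{2} - s + 2 \sqrt{4 s^{2} + \frac{5}{3}} - \operatorname{atan}{\left(s \right)}] = \frac{4 s^{5} \sqrt{12 s^{2} + 5} - 12 s^{4} \sqrt{12 s^{2} + 5} - 4 s^{3} \sqrt{12 s^{2} + 5} + 8 \sqrt{3} s^{3} - 13 s^{2} \sqrt{12 s^{2} + 5} - 8 s \sqrt{12 s^{2} + 5} + 8 \sqrt{3} s - 2 \sqrt{12 s^{2} + 5}}{s^{2} \sqrt{12 s^{2} + 5} + \sqrt{12 s^{2} + 5}}, which equals f(s).
F(2) = -34 - \operatorname{atan}{\left(2 \right)} + \frac{2 \sqrt{159}}{3}; F(0) = \frac{2 \sqrt{15}}{3}.
Integral = F(2) - F(0) = -34 - \frac{2 \sqrt{15}}{3} - \operatorname{atan}{\left(2 \right)} + \frac{2 \sqrt{159}}{3}.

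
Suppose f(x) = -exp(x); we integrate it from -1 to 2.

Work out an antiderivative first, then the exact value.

Antiderivative: F(x) = -exp(x); value = -exp(2) + exp(-1)

Since d/dx undoes antidifferentiation here, F'(x) = f(x) is required of F(x).
F(x) = -exp(x) is an antiderivative of f.
Check: d/dx[-exp(x)] = -exp(x) = f(x).
F(2) = -exp(2); F(-1) = -exp(-1).
Integral = F(2) - F(-1) = -exp(2) + exp(-1).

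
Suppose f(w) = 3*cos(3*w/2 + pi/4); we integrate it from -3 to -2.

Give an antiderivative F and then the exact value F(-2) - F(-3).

Antiderivative: F(w) = 2*sin(3*w/2 + pi/4); value = 2*cos(pi/4 + 3) - 2*cos(pi/4 + 9/2)

Check any antiderivative F(w) by computing F'(w) and comparing it with f(w).
F(w) = 2*sin(3*w/2 + pi/4) is an antiderivative of f.
Check: d/dw[2*sin(3*w/2 + pi/4)] = 3*cos(3*w/2 + pi/4) = f(w).
F(-2) = 2*cos(pi/4 + 3); F(-3) = 2*cos(pi/4 + 9/2).
Integral = F(-2) - F(-3) = 2*cos(pi/4 + 3) - 2*cos(pi/4 + 9/2).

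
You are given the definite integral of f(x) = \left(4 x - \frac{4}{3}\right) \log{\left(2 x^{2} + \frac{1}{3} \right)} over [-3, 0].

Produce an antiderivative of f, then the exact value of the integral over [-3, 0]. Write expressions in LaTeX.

Any candidate F(x) must reproduce f(x) exactly when differentiated.
F(x) = \frac{18 x^{2} \log{\left(2 x^{2} + \frac{1}{3} \right)} - 18 x^{2} - 12 x \log{\left(2 x^{2} + \frac{1}{3} \right)} + 24 x + 3 \log{\left(x^{2} + \frac{1}{6} \right)} - 4 \sqrt{6} \operatorname{atan}{\left(\sqrt{6} x \right)}}{9} is an antiderivative of f.
Check: d/dx[\frac{18 x^{2} \log{\left(2 x^{2} + \frac{1}{3} \right)} - 18 x^{2} - 12 x \log{\left(2 x^{2} + \frac{1}{3} \right)} + 24 x + 3 \log{\left(x^{2} + \frac{1}{6} \right)} - 4 \sqrt{6} \operatorname{atan}{\left(\sqrt{6} x \right)}}{9}] = 4 x \log{\left(2 x^{2} + \frac{1}{3} \right)} - \frac{4 \log{\left(2 x^{2} + \frac{1}{3} \right)}}{3}, which equals f(x).
F(0) = - \frac{\log{\left(6 \right)}}{3}; F(-3) = -26 + \frac{\log{\left(\frac{55}{6} \right)}}{3} + \frac{4 \sqrt{6} \operatorname{atan}{\left(3 \sqrt{6} \right)}}{9} + 22 \log{\left(\frac{55}{3} \right)}.
Integral = F(0) - F(-3) = - 22 \log{\left(\frac{55}{3} \right)} - \frac{4 \sqrt{6} \operatorname{atan}{\left(3 \sqrt{6} \right)}}{9} - \frac{\log{\left(\frac{55}{6} \right)}}{3} - \frac{\log{\left(6 \right)}}{3} + 26.

Antiderivative: F(x) = \frac{18 x^{2} \log{\left(2 x^{2} + \frac{1}{3} \right)} - 18 x^{2} - 12 x \log{\left(2 x^{2} + \frac{1}{3} \right)} + 24 x + 3 \log{\left(x^{2} + \frac{1}{6} \right)} - 4 \sqrt{6} \operatorname{atan}{\left(\sqrt{6} x \right)}}{9}; value = - 22 \log{\left(\frac{55}{3} \right)} - \frac{4 \sqrt{6} \operatorname{atan}{\left(3 \sqrt{6} \right)}}{9} - \frac{\log{\left(\frac{55}{6} \right)}}{3} - \frac{\log{\left(6 \right)}}{3} + 26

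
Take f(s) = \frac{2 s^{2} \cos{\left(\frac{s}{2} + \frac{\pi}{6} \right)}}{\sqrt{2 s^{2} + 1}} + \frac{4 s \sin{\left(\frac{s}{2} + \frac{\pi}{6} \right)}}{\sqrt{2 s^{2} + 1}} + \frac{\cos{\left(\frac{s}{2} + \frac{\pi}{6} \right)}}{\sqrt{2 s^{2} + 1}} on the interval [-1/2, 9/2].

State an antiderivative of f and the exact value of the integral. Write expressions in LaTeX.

Recognize the product-rule pattern: f = u'v + uv' with u = 2 \sqrt{2 s^{2} + 1}, v = \sin{\left(\frac{s}{2} + \frac{\pi}{6} \right)}, so integration by parts undoes it.
F(s) = 2 \sqrt{2 s^{2} + 1} \sin{\left(\frac{s}{2} + \frac{\pi}{6} \right)} is an antiderivative of f.
Check: d/ds[2 \sqrt{2 s^{2} + 1} \sin{\left(\frac{s}{2} + \frac{\pi}{6} \right)}] = \frac{2 s^{2} \cos{\left(\frac{s}{2} + \frac{\pi}{6} \right)} + 4 s \sin{\left(\frac{s}{2} + \frac{\pi}{6} \right)} + \cos{\left(\frac{s}{2} + \frac{\pi}{6} \right)}}{\sqrt{2 s^{2} + 1}}, which equals f(s).
F(9/2) = \sqrt{166} \sin{\left(\frac{\pi}{6} + \frac{9}{4} \right)}; F(-1/2) = \sqrt{6} \cos{\left(\frac{1}{4} + \frac{\pi}{3} \right)}.
Integral = F(9/2) - F(-1/2) = - \sqrt{6} \cos{\left(\frac{1}{4} + \frac{\pi}{3} \right)} + \sqrt{166} \sin{\left(\frac{\pi}{6} + \frac{9}{4} \right)}.

Antiderivative: F(s) = 2 \sqrt{2 s^{2} + 1} \sin{\left(\frac{s}{2} + \frac{\pi}{6} \right)}; value = - \sqrt{6} \cos{\left(\frac{1}{4} + \frac{\pi}{3} \right)} + \sqrt{166} \sin{\left(\frac{\pi}{6} + \frac{9}{4} \right)}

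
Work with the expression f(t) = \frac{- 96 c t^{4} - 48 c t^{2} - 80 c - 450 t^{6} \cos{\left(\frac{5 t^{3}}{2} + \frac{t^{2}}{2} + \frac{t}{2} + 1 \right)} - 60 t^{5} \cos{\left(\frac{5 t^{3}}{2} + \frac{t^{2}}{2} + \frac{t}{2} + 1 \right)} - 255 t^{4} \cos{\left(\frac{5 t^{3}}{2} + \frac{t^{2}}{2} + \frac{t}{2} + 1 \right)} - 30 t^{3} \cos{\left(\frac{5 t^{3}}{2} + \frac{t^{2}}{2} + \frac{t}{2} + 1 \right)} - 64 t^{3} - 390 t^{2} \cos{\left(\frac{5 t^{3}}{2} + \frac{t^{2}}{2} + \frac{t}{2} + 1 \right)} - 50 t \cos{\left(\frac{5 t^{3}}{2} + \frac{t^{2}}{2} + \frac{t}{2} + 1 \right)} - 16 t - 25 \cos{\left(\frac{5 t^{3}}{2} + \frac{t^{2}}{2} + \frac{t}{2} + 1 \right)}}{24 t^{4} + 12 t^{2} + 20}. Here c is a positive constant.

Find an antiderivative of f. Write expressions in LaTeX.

Whatever form F(t) takes, F'(t) = f(t) is non-negotiable.
Check: d/dt[- \frac{24 c t + 4 \log{\left(2 t^{4} + t^{2} + \frac{5}{3} \right)} + 15 \sin{\left(\frac{5 t^{3}}{2} + \frac{t^{2}}{2} + \frac{t}{2} + 1 \right)}}{6}] = \frac{- 96 c t^{4} - 48 c t^{2} - 80 c - 450 t^{6} \cos{\left(\frac{5 t^{3}}{2} + \frac{t^{2}}{2} + \frac{t}{2} + 1 \right)} - 60 t^{5} \cos{\left(\frac{5 t^{3}}{2} + \frac{t^{2}}{2} + \frac{t}{2} + 1 \right)} - 255 t^{4} \cos{\left(\frac{5 t^{3}}{2} + \frac{t^{2}}{2} + \frac{t}{2} + 1 \right)} - 30 t^{3} \cos{\left(\frac{5 t^{3}}{2} + \frac{t^{2}}{2} + \frac{t}{2} + 1 \right)} - 64 t^{3} - 390 t^{2} \cos{\left(\frac{5 t^{3}}{2} + \frac{t^{2}}{2} + \frac{t}{2} + 1 \right)} - 50 t \cos{\left(\frac{5 t^{3}}{2} + \frac{t^{2}}{2} + \frac{t}{2} + 1 \right)} - 16 t - 25 \cos{\left(\frac{5 t^{3}}{2} + \frac{t^{2}}{2} + \frac{t}{2} + 1 \right)}}{24 t^{4} + 12 t^{2} + 20} = f(t).

An antiderivative is F(t) = - \frac{24 c t + 4 \log{\left(2 t^{4} + t^{2} + \frac{5}{3} \right)} + 15 \sin{\left(\frac{5 t^{3}}{2} + \frac{t^{2}}{2} + \frac{t}{2} + 1 \right)}}{6}.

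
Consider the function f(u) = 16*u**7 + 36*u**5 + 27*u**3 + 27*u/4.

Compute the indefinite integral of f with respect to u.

F(u) = 2*u**8 + 6*u**6 + 27*u**4/4 + 27*u**2/8 + C

f matches the chain-rule pattern g'(h)*h' with inner function h(u) = u**2 + 3/4; substituting w = h(u) collapses the integral.
Check: d/du[2*u**8 + 6*u**6 + 27*u**4/4 + 27*u**2/8] = 16*u**7 + 36*u**5 + 27*u**3 + 27*u/4 = f(u).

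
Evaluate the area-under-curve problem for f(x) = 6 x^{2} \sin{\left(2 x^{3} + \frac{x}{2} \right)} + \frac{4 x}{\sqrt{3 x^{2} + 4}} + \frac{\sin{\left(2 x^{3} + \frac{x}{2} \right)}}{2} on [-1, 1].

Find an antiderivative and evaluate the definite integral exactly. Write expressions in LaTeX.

Integrate term by term and add the pieces.
F(x) = \frac{4 \sqrt{3 x^{2} + 4} - 3 \cos{\left(2 x^{3} + \frac{x}{2} \right)}}{3} is an antiderivative of f.
Check: d/dx[\frac{4 \sqrt{3 x^{2} + 4} - 3 \cos{\left(2 x^{3} + \frac{x}{2} \right)}}{3}] = \frac{12 x^{2} \sqrt{3 x^{2} + 4} \sin{\left(2 x^{3} + \frac{x}{2} \right)} + 8 x + \sqrt{3 x^{2} + 4} \sin{\left(2 x^{3} + \frac{x}{2} \right)}}{2 \sqrt{3 x^{2} + 4}}, which equals f(x).
F(1) = - \cos{\left(\frac{5}{2} \right)} + \frac{4 \sqrt{7}}{3}; F(-1) = - \cos{\left(\frac{5}{2} \right)} + \frac{4 \sqrt{7}}{3}.
Integral = F(1) - F(-1) = 0.

Antiderivative: F(x) = \frac{4 \sqrt{3 x^{2} + 4} - 3 \cos{\left(2 x^{3} + \frac{x}{2} \right)}}{3}; value = 0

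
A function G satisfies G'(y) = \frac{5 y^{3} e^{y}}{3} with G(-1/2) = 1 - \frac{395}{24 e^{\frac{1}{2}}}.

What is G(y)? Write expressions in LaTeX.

Recognize the product-rule pattern: G'(y) = u'v + uv' with u = \frac{5 y^{3}}{3} - 5 y^{2} + 10 y - 10, v = e^{y}, so integration by parts undoes it.
A general antiderivative is \frac{\left(5 y^{3} - 15 y^{2} + 30 y - 30\right) e^{y}}{3} + C.
The condition gives C = 1 - \frac{395}{24 e^{\frac{1}{2}}} - (- \frac{395}{24 e^{\frac{1}{2}}}) = 1.
So G(y) = \frac{5 \left(y^{3} - 3 y^{2} + 6 y - 6\right) e^{y} + 3}{3}.
Check: d/dy[\frac{5 \left(y^{3} - 3 y^{2} + 6 y - 6\right) e^{y} + 3}{3}] = \frac{5 y^{3} e^{y}}{3} = G'(y).

G(y) = \frac{5 \left(y^{3} - 3 y^{2} + 6 y - 6\right) e^{y} + 3}{3}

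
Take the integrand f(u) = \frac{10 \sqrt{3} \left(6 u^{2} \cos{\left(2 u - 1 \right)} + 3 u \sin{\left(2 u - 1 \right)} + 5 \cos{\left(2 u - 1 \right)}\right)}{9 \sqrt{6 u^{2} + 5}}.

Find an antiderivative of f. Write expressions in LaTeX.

An antiderivative is F(u) = \frac{5 \sqrt{3} \sqrt{6 u^{2} + 5} \sin{\left(2 u - 1 \right)}}{9}.

f has the shape v'r + vr' for v = \frac{5 \sqrt{2 u^{2} + \frac{5}{3}}}{3} and r = \sin{\left(2 u - 1 \right)} — it is the derivative of the product v*r.
Check: d/du[\frac{5 \sqrt{3} \sqrt{6 u^{2} + 5} \sin{\left(2 u - 1 \right)}}{9}] = \frac{60 \sqrt{3} u^{2} \cos{\left(2 u - 1 \right)} + 30 \sqrt{3} u \sin{\left(2 u - 1 \right)} + 50 \sqrt{3} \cos{\left(2 u - 1 \right)}}{9 \sqrt{6 u^{2} + 5}}, which equals f(u).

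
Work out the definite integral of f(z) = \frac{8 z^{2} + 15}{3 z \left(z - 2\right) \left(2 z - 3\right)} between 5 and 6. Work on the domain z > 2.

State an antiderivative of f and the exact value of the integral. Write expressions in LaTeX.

The denominator factors as 3 z \left(z - 2\right) \left(2 z - 3\right); partial fractions split f into directly integrable pieces: - \frac{44}{3 \left(2 z - 3\right)} + \frac{47}{6 \left(z - 2\right)} + \frac{5}{6 z}.
F(z) = \frac{5 \log{\left(z \right)} + 47 \log{\left(z - 2 \right)} - 44 \log{\left(z - \frac{3}{2} \right)}}{6} is an antiderivative of f.
Check: d/dz[\frac{5 \log{\left(z \right)} + 47 \log{\left(z - 2 \right)} - 44 \log{\left(z - \frac{3}{2} \right)}}{6}] = \frac{8 z^{2} + 15}{6 z^{3} - 21 z^{2} + 18 z}, which equals f(z).
F(6) = - \frac{22 \log{\left(\frac{9}{2} \right)}}{3} + \frac{5 \log{\left(6 \right)}}{6} + \frac{47 \log{\left(4 \right)}}{6}; F(5) = - \frac{22 \log{\left(\frac{7}{2} \right)}}{3} + \frac{5 \log{\left(5 \right)}}{6} + \frac{47 \log{\left(3 \right)}}{6}.
Integral = F(6) - F(5) = - \frac{22 \log{\left(\frac{9}{2} \right)}}{3} - \frac{47 \log{\left(3 \right)}}{6} - \frac{5 \log{\left(5 \right)}}{6} + \frac{5 \log{\left(6 \right)}}{6} + \frac{22 \log{\left(\frac{7}{2} \right)}}{3} + \frac{47 \log{\left(4 \right)}}{6}.

Antiderivative: F(z) = \frac{5 \log{\left(z \right)} + 47 \log{\left(z - 2 \right)} - 44 \log{\left(z - \frac{3}{2} \right)}}{6}; value = - \frac{22 \log{\left(\frac{9}{2} \right)}}{3} - \frac{47 \log{\left(3 \right)}}{6} - \frac{5 \log{\left(5 \right)}}{6} + \frac{5 \log{\left(6 \right)}}{6} + \frac{22 \log{\left(\frac{7}{2} \right)}}{3} + \frac{47 \log{\left(4 \right)}}{6}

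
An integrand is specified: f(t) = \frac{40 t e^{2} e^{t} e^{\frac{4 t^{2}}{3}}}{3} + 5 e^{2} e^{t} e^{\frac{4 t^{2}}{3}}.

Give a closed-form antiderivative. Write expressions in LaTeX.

f matches the chain-rule pattern g'(h)*h' with inner function h(t) = \frac{4 t^{2}}{3} + t + 2; substituting u = h(t) collapses the integral.
Check: d/dt[5 e^{2} e^{t} e^{\frac{4 t^{2}}{3}}] = \frac{40 t e^{2} e^{t} e^{\frac{4 t^{2}}{3}}}{3} + 5 e^{2} e^{t} e^{\frac{4 t^{2}}{3}} = f(t).

An antiderivative is F(t) = 5 e^{2} e^{t} e^{\frac{4 t^{2}}{3}}.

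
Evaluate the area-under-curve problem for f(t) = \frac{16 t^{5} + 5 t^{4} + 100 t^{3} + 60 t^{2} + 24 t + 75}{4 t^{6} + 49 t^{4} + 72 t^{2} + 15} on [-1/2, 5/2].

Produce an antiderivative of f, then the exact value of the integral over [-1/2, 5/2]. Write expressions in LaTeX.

An antiderivative F(t) passes only if d/dt[F] lands on f(t) exactly.
F(t) = \log{\left(\frac{t^{4}}{3} + 4 t^{2} + 5 \right)} + \frac{5 \operatorname{atan}{\left(2 t \right)}}{2} is an antiderivative of f.
Check: d/dt[\log{\left(\frac{t^{4}}{3} + 4 t^{2} + 5 \right)} + \frac{5 \operatorname{atan}{\left(2 t \right)}}{2}] = \frac{16 t^{5} + 5 t^{4} + 100 t^{3} + 60 t^{2} + 24 t + 75}{4 t^{6} + 49 t^{4} + 72 t^{2} + 15} = f(t).
F(5/2) = \frac{5 \operatorname{atan}{\left(5 \right)}}{2} + \log{\left(\frac{2065}{48} \right)}; F(-1/2) = - \frac{5 \pi}{8} + \log{\left(\frac{289}{48} \right)}.
Integral = F(5/2) - F(-1/2) = - \log{\left(\frac{289}{48} \right)} + \frac{5 \pi}{8} + \frac{5 \operatorname{atan}{\left(5 \right)}}{2} + \log{\left(\frac{2065}{48} \right)}.

Antiderivative: F(t) = \log{\left(\frac{t^{4}}{3} + 4 t^{2} + 5 \right)} + \frac{5 \operatorname{atan}{\left(2 t \right)}}{2}; value = - \log{\left(\frac{289}{48} \right)} + \frac{5 \pi}{8} + \frac{5 \operatorname{atan}{\left(5 \right)}}{2} + \log{\left(\frac{2065}{48} \right)}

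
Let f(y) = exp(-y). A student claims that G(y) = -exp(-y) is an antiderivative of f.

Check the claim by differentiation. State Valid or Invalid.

d/dy[G] = exp(-y)
This equals f(y) exactly, so the claim holds.

Valid - differentiating G returns exactly f.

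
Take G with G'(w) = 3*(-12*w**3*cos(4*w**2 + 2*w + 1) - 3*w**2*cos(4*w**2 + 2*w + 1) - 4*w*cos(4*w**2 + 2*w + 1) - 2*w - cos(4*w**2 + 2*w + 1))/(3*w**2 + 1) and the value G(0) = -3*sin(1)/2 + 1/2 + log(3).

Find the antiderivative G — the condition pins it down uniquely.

A first test for any G(w): its w-derivative must equal the given G'(w).
A general antiderivative is -log(w**2 + 1/3) - 3*sin(4*w**2 + 2*w + 1)/2 + C.
The condition gives C = -3*sin(1)/2 + 1/2 + log(3) - (-3*sin(1)/2 + log(3)) = 1/2.
So G(w) = -log(w**2 + 1/3) - 3*sin(4*w**2 + 2*w + 1)/2 + 1/2.
Check: d/dw[-log(w**2 + 1/3) - 3*sin(4*w**2 + 2*w + 1)/2 + 1/2] = (-36*w**3*cos(4*w**2 + 2*w + 1) - 9*w**2*cos(4*w**2 + 2*w + 1) - 12*w*cos(4*w**2 + 2*w + 1) - 6*w - 3*cos(4*w**2 + 2*w + 1))/(3*w**2 + 1), which equals G'(w).

G(w) = -log(w**2 + 1/3) - 3*sin(4*w**2 + 2*w + 1)/2 + 1/2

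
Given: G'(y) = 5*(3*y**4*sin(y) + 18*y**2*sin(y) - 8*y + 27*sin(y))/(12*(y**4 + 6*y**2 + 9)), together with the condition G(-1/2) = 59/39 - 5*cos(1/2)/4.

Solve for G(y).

G(y) = -(15*y**2*cos(y) - 12*y**2 + 45*cos(y) - 56)/(12*(y**2 + 3))

For G(y) to be correct, d/dy[G] must agree with the stated G'(y) identically.
A general antiderivative is -5*cos(y)/4 + 5/(3*(y**2 + 3)) + C.
The condition gives C = 59/39 - 5*cos(1/2)/4 - (20/39 - 5*cos(1/2)/4) = 1.
So G(y) = -(15*y**2*cos(y) - 12*y**2 + 45*cos(y) - 56)/(12*(y**2 + 3)).
Check: d/dy[-(15*y**2*cos(y) - 12*y**2 + 45*cos(y) - 56)/(12*(y**2 + 3))] = (15*y**4*sin(y) + 90*y**2*sin(y) - 40*y + 135*sin(y))/(12*y**4 + 72*y**2 + 108), which equals G'(y).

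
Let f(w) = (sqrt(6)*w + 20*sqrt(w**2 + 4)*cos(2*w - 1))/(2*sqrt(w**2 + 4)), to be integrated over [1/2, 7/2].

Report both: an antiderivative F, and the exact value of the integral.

Antiderivative: F(w) = (sqrt(6)*sqrt(w**2 + 4) + 10*sin(2*w - 1))/2; value = -sqrt(102)/4 + 5*sin(6) + sqrt(390)/4

A first test for any F(w): its w-derivative must equal f(w) identically.
F(w) = (sqrt(6)*sqrt(w**2 + 4) + 10*sin(2*w - 1))/2 is an antiderivative of f.
Check: d/dw[(sqrt(6)*sqrt(w**2 + 4) + 10*sin(2*w - 1))/2] = (sqrt(6)*w + 20*sqrt(w**2 + 4)*cos(2*w - 1))/(2*sqrt(w**2 + 4)) = f(w).
F(7/2) = 5*sin(6) + sqrt(390)/4; F(1/2) = sqrt(102)/4.
Integral = F(7/2) - F(1/2) = -sqrt(102)/4 + 5*sin(6) + sqrt(390)/4.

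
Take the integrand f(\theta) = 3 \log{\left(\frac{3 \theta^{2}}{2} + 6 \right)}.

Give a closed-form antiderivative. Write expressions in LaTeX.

Recover f(\theta) by differentiating a candidate F(\theta); any mismatch rules it out.
Check: d/d\theta[3 \left(\theta \log{\left(\frac{3 \theta^{2}}{2} + 6 \right)} - 2 \theta + 4 \operatorname{atan}{\left(\frac{\theta}{2} \right)}\right)] = 3 \log{\left(\frac{\theta^{2}}{2} + 2 \right)} + 3 \log{\left(3 \right)}, which equals f(\theta).

An antiderivative is F(\theta) = 3 \left(\theta \log{\left(\frac{3 \theta^{2}}{2} + 6 \right)} - 2 \theta + 4 \operatorname{atan}{\left(\frac{\theta}{2} \right)}\right).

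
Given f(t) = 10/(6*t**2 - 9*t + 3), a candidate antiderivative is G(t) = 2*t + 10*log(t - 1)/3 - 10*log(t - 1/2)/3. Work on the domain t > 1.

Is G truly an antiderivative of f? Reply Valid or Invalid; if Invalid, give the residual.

d/dt[G] = (12*t**2 - 18*t + 16)/(6*t**2 - 9*t + 3)
d/dt[G] - f(t) = 2 != 0.

Invalid: d/dt[G] - f = 2, which is not 0.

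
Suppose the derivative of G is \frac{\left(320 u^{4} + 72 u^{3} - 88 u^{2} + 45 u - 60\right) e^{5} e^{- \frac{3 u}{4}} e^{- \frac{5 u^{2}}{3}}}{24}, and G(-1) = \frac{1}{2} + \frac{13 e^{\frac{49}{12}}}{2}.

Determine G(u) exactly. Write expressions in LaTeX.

G(u) = \frac{\left(- 8 u^{3} - 5 u + \frac{e^{\frac{3 u}{4}} e^{\frac{5 u^{2}}{3}}}{e^{5}}\right) e^{5} e^{- \frac{3 u}{4}} e^{- \frac{5 u^{2}}{3}}}{2}

G'(u) has the shape v'r + vr' for v = - 4 u^{3} - \frac{5 u}{2} and r = e^{- \frac{5 u^{2}}{3} - \frac{3 u}{4} + 5} — it is the derivative of the product v*r.
A general antiderivative is \left(- 4 u^{3} - \frac{5 u}{2}\right) e^{- \frac{5 u^{2}}{3} - \frac{3 u}{4} + 5} + C.
The condition gives C = \frac{1}{2} + \frac{13 e^{\frac{49}{12}}}{2} - (\frac{13 e^{\frac{49}{12}}}{2}) = \frac{1}{2}.
So G(u) = \frac{\left(- 8 u^{3} - 5 u + \frac{e^{\frac{3 u}{4}} e^{\frac{5 u^{2}}{3}}}{e^{5}}\right) e^{5} e^{- \frac{3 u}{4}} e^{- \frac{5 u^{2}}{3}}}{2}.
Check: d/du[\frac{\left(- 8 u^{3} - 5 u + \frac{e^{\frac{3 u}{4}} e^{\frac{5 u^{2}}{3}}}{e^{5}}\right) e^{5} e^{- \frac{3 u}{4}} e^{- \frac{5 u^{2}}{3}}}{2}] = \frac{\left(320 u^{4} e^{5} + 72 u^{3} e^{5} - 88 u^{2} e^{5} + 45 u e^{5} - 60 e^{5}\right) e^{- \frac{3 u}{4}} e^{- \frac{5 u^{2}}{3}}}{24}, which equals G'(u).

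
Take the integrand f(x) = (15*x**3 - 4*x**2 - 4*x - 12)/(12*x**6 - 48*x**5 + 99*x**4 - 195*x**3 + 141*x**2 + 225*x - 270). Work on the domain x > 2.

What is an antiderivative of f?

An antiderivative is F(x) = 28*log(x - 2)/27 - 65699*log(x - 3/2)/63075 + log(x + 1)/50 - 701*log(x**2 + 5)/90828 - 12463*sqrt(5)*atan(sqrt(5)*x/5)/227070 + 63/(290*x - 435).

The denominator factors as 3*(x - 2)*(x + 1)*(2*x - 3)**2*(x**2 + 5); partial fractions split f into directly integrable pieces: -(701*x + 12463)/(45414*(x**2 + 5)) - 131398/(63075*(2*x - 3)) - 126/(145*(2*x - 3)**2) + 1/(50*(x + 1)) + 28/(27*(x - 2)).
Check: d/dx[28*log(x - 2)/27 - 65699*log(x - 3/2)/63075 + log(x + 1)/50 - 701*log(x**2 + 5)/90828 - 12463*sqrt(5)*atan(sqrt(5)*x/5)/227070 + 63/(290*x - 435)] = (15*x**3 - 4*x**2 - 4*x - 12)/(12*x**6 - 48*x**5 + 99*x**4 - 195*x**3 + 141*x**2 + 225*x - 270) = f(x).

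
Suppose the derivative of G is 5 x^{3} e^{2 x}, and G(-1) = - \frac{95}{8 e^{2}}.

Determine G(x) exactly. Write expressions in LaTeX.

G'(x) has the shape u'v + uv' for u = \frac{5 x^{3}}{2} - \frac{15 x^{2}}{4} + \frac{15 x}{4} - \frac{15}{8} and v = e^{2 x} — it is the derivative of the product u*v.
A general antiderivative is \frac{\left(20 x^{3} - 30 x^{2} + 30 x - 15\right) e^{2 x}}{8} + C.
The condition gives C = - \frac{95}{8 e^{2}} - (- \frac{95}{8 e^{2}}) = 0.
So G(x) = \frac{5 \left(4 x^{3} - 6 x^{2} + 6 x - 3\right) e^{2 x}}{8}.
Check: d/dx[\frac{5 \left(4 x^{3} - 6 x^{2} + 6 x - 3\right) e^{2 x}}{8}] = 5 x^{3} e^{2 x} = G'(x).

G(x) = \frac{5 \left(4 x^{3} - 6 x^{2} + 6 x - 3\right) e^{2 x}}{8}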